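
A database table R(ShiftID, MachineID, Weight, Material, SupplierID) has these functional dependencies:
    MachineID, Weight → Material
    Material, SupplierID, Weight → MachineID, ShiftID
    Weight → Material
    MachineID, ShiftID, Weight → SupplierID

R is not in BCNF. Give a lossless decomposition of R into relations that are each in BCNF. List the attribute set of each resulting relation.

Candidate keys of the original relation: {MachineID, ShiftID, Weight}, {SupplierID, Weight}.
In {MachineID, Material, ShiftID, SupplierID, Weight}, {MachineID, Weight} is not a superkey ({MachineID, Weight}⁺ restricted to this set is {MachineID, Material, Weight}), so split on MachineID, Weight → Material into {MachineID, Material, Weight} and {MachineID, ShiftID, SupplierID, Weight}.
In {MachineID, Material, Weight}, {Weight} is not a superkey ({Weight}⁺ restricted to this set is {Material, Weight}), so split on Weight → Material into {Material, Weight} and {MachineID, Weight}.
{Material, Weight}: every determinant is a superkey — BCNF.
{MachineID, Weight}: every determinant is a superkey — BCNF.
{MachineID, ShiftID, SupplierID, Weight}: every determinant is a superkey — BCNF.

{MachineID, ShiftID, SupplierID, Weight}; {Material, Weight}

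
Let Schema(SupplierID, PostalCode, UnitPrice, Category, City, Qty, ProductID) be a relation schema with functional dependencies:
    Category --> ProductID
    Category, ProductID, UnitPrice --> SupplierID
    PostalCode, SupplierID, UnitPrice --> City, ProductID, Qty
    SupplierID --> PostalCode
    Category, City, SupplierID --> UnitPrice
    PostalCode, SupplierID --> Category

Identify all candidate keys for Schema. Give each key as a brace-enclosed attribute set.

{Category, UnitPrice}, {City, SupplierID}, {SupplierID, UnitPrice}

{Category, UnitPrice}⁺ = {Category, City, PostalCode, ProductID, Qty, SupplierID, UnitPrice} — all of the relation — so {Category, UnitPrice} is a candidate key.
{City, SupplierID}⁺ = {Category, City, PostalCode, ProductID, Qty, SupplierID, UnitPrice} — all of the relation — so {City, SupplierID} is a candidate key.
{SupplierID, UnitPrice}⁺ = {Category, City, PostalCode, ProductID, Qty, SupplierID, UnitPrice} — all of the relation — so {SupplierID, UnitPrice} is a candidate key.
No proper subset of any of these is a key, and no other minimal superkey exists.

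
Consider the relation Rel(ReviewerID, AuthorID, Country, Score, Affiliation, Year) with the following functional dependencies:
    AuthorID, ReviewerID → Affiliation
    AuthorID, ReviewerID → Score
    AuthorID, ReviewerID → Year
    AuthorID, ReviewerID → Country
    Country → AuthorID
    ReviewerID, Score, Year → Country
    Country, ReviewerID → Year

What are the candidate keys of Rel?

{AuthorID, ReviewerID}, {Country, ReviewerID}, {ReviewerID, Score, Year}

No FD produces {ReviewerID}, so it must be in every candidate key.
{AuthorID, ReviewerID}⁺ = {Affiliation, AuthorID, Country, ReviewerID, Score, Year}, which is every attribute, so {AuthorID, ReviewerID} is a candidate key.
{Country, ReviewerID}⁺ = {Affiliation, AuthorID, Country, ReviewerID, Score, Year}, which is every attribute, so {Country, ReviewerID} is a candidate key.
{ReviewerID, Score, Year}⁺ = {Affiliation, AuthorID, Country, ReviewerID, Score, Year}, which is every attribute, so {ReviewerID, Score, Year} is a candidate key.
Any other superkey properly contains one of these, so there are no further candidate keys.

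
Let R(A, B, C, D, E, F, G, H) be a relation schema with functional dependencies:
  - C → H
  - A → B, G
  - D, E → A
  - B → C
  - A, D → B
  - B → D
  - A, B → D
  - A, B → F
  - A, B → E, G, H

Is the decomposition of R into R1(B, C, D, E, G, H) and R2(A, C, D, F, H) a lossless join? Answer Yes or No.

No

R1 ∩ R2 = {C, D, H}; its closure under F is {C, D, H}.
The closure covers neither R1 nor R2 entirely; the join is not lossless.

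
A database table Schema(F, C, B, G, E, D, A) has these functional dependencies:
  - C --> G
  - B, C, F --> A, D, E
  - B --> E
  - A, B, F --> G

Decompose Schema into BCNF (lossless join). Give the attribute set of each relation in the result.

{A, B, C, D, F}; {B, E}; {C, G}

Candidate key of the original relation: {B, C, F}.
In {A, B, C, D, E, F, G}, {C} is not a superkey ({C}⁺ restricted to this set is {C, G}), so split on C --> G into {C, G} and {A, B, C, D, E, F}.
{C, G} is in BCNF.
In {A, B, C, D, E, F}, {B} is not a superkey ({B}⁺ restricted to this set is {B, E}), so split on B --> E into {B, E} and {A, B, C, D, F}.
{B, E} is in BCNF.
{A, B, C, D, F} is in BCNF.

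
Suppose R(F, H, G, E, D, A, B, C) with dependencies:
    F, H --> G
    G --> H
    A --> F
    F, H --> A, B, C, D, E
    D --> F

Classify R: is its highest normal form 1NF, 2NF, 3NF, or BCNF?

Candidate keys: {A, G}, {A, H}, {D, G}, {D, H}, {F, G}, {F, H}. Prime attributes: {A, D, F, G, H}.
G --> H: {G}⁺ = {G, H}, which is not all of the attributes, so the left side is not a superkey — BCNF is violated.
Since {H} ⊆ prime attributes and every other non-superkey FD also has a prime right side, the schema is in 3NF.

3NF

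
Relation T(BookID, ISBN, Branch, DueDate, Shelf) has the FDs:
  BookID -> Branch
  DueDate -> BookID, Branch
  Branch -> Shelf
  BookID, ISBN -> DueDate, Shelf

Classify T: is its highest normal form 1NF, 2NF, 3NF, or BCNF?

Candidate keys: {BookID, ISBN}, {DueDate, ISBN}. Prime attributes: {BookID, DueDate, ISBN}.
BookID -> Branch breaks BCNF: {BookID}⁺ = {BookID, Branch, Shelf}, so {BookID} is not a superkey.
BookID -> Branch has non-prime {Branch} on the right and a non-superkey on the left, so 3NF fails.
Since {BookID} ⊂ {BookID, ISBN} and {BookID}⁺ ⊇ {Branch, Shelf} with {Branch, Shelf} non-prime, there is a partial dependency; 2NF fails.

1NF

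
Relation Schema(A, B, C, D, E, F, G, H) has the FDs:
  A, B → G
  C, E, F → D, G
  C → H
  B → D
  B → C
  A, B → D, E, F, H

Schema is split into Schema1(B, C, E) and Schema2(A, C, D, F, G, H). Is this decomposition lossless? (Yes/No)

No

The shared attributes are {C} and {C}⁺ = {C, H}.
Schema1 ⊄ {C, H} and Schema2 ⊄ {C, H}, so the split is lossy.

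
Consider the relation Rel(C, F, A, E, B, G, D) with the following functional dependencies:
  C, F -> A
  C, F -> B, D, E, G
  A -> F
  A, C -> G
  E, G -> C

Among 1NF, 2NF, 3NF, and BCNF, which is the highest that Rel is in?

Candidate keys: {A, C}, {A, E, G}, {C, F}, {E, F, G}. Prime attributes: {A, C, E, F, G}.
A -> F: {A}⁺ = {A, F}, which is not all of the attributes, so the left side is not a superkey — BCNF is violated.
Its right-hand attributes {F} are all prime, as are those of every other non-superkey FD — the relation is in 3NF.

3NF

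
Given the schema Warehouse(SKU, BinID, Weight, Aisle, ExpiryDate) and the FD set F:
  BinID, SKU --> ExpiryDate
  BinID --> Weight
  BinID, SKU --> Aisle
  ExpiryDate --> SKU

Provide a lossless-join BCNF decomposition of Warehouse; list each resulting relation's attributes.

{Aisle, BinID, ExpiryDate}; {BinID, Weight}; {ExpiryDate, SKU}

Candidate keys of the original relation: {BinID, ExpiryDate}, {BinID, SKU}.
In {Aisle, BinID, ExpiryDate, SKU, Weight}, {BinID} is not a superkey ({BinID}⁺ restricted to this set is {BinID, Weight}), so split on BinID --> Weight into {BinID, Weight} and {Aisle, BinID, ExpiryDate, SKU}.
{BinID, Weight} is in BCNF.
In {Aisle, BinID, ExpiryDate, SKU}, {ExpiryDate} is not a superkey ({ExpiryDate}⁺ restricted to this set is {ExpiryDate, SKU}), so split on ExpiryDate --> SKU into {ExpiryDate, SKU} and {Aisle, BinID, ExpiryDate}.
{ExpiryDate, SKU} is in BCNF.
{Aisle, BinID, ExpiryDate} is in BCNF.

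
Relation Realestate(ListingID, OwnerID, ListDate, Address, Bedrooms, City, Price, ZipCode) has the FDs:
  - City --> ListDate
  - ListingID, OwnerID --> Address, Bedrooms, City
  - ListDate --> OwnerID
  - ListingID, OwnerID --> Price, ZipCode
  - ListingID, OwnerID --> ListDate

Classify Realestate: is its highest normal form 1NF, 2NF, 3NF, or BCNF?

Candidate keys: {City, ListingID}, {ListDate, ListingID}, {ListingID, OwnerID}. Prime attributes: {City, ListDate, ListingID, OwnerID}.
City --> ListDate: {City}⁺ = {City, ListDate, OwnerID}, which is not all of the attributes, so the left side is not a superkey — BCNF is violated.
Its right-hand attributes {ListDate} are all prime, as are those of every other non-superkey FD — the relation is in 3NF.

3NF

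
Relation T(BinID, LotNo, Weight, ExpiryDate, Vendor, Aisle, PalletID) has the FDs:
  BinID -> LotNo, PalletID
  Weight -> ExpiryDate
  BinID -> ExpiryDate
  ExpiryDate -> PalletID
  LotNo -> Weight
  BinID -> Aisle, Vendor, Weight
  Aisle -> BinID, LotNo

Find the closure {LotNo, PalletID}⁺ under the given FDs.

Start with {LotNo, PalletID}.
LotNo -> Weight applies; add {Weight} → now {LotNo, PalletID, Weight}.
Weight -> ExpiryDate applies; add {ExpiryDate} → now {ExpiryDate, LotNo, PalletID, Weight}.
No further FD applies.

{ExpiryDate, LotNo, PalletID, Weight}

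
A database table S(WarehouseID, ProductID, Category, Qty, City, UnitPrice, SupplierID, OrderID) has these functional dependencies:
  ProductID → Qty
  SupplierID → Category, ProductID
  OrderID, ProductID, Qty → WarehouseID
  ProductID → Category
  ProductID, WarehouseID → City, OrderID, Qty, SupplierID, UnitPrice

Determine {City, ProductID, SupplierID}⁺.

{Category, City, ProductID, Qty, SupplierID}

Start with {City, ProductID, SupplierID}.
ProductID → Qty applies; add {Qty} → now {City, ProductID, Qty, SupplierID}.
SupplierID → Category, ProductID applies; add {Category} → now {Category, City, ProductID, Qty, SupplierID}.
No further FD applies.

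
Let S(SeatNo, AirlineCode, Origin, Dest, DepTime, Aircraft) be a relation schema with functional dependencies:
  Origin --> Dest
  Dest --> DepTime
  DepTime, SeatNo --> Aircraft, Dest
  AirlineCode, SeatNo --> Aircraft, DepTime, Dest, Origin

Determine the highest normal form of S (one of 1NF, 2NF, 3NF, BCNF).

Candidate key: {AirlineCode, SeatNo}. Prime attributes: {AirlineCode, SeatNo}.
Origin --> Dest breaks BCNF: {Origin}⁺ = {DepTime, Dest, Origin}, so {Origin} is not a superkey.
Origin --> Dest has non-prime {Dest} on the right and a non-superkey on the left, so 3NF fails.
No non-prime attribute depends on a proper subset of any candidate key, so 2NF holds.

2NF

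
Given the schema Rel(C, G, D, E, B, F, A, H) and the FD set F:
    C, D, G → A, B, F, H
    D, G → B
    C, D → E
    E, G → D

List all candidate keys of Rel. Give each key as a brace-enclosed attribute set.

{C, D, G}, {C, E, G}

Attributes never on any right-hand side: {C, G} — every candidate key must contain all of them.
{C, D, G} is a candidate key since {C, D, G}⁺ = {A, B, C, D, E, F, G, H} covers every attribute.
{C, E, G} is a candidate key since {C, E, G}⁺ = {A, B, C, D, E, F, G, H} covers every attribute.
Any other superkey properly contains one of these, so there are no further candidate keys.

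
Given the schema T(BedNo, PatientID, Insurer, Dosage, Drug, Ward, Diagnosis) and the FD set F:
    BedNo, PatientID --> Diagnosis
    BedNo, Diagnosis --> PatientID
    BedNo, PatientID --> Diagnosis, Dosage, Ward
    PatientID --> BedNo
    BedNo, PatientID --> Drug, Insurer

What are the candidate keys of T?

{BedNo, Diagnosis}, {PatientID}

{PatientID} is a candidate key since {PatientID}⁺ = {BedNo, Diagnosis, Dosage, Drug, Insurer, PatientID, Ward} covers every attribute.
{BedNo, Diagnosis} is a candidate key since {BedNo, Diagnosis}⁺ = {BedNo, Diagnosis, Dosage, Drug, Insurer, PatientID, Ward} covers every attribute.
No proper subset of any of these is a key, and no other minimal superkey exists.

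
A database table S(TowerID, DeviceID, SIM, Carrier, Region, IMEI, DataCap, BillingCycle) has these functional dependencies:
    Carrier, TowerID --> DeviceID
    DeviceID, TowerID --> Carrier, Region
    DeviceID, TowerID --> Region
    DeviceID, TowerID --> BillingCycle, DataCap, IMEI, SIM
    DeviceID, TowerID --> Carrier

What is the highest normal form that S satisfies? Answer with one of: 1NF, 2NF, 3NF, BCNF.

Candidate keys: {Carrier, TowerID}, {DeviceID, TowerID}. Prime attributes: {Carrier, DeviceID, TowerID}.
Each dependency's left side is a superkey — BCNF holds.

BCNF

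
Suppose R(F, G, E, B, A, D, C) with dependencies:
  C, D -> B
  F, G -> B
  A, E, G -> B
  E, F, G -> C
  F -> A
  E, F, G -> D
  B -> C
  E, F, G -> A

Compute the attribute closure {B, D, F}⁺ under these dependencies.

Start with {B, D, F}.
F -> A applies; add {A} → now {A, B, D, F}.
B -> C applies; add {C} → now {A, B, C, D, F}.
No further FD applies.

{A, B, C, D, F}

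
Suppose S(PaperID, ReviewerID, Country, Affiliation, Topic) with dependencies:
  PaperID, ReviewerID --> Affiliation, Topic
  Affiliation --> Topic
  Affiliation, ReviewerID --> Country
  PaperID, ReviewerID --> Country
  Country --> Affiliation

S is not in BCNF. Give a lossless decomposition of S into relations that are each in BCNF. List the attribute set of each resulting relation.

{Affiliation, Country}; {Affiliation, PaperID, ReviewerID}; {Affiliation, Topic}; {Country, ReviewerID}

Candidate key of the original relation: {PaperID, ReviewerID}.
Within {Affiliation, Country, PaperID, ReviewerID, Topic}: {Affiliation}⁺ ∩ {Affiliation, Country, PaperID, ReviewerID, Topic} = {Affiliation, Topic}, not the whole set, so Affiliation --> Topic violates BCNF; decompose into {Affiliation, Topic} and {Affiliation, Country, PaperID, ReviewerID}.
{Affiliation, Topic} has no BCNF violation.
Within {Affiliation, Country, PaperID, ReviewerID}: {Affiliation, ReviewerID}⁺ ∩ {Affiliation, Country, PaperID, ReviewerID} = {Affiliation, Country, ReviewerID}, not the whole set, so Affiliation, ReviewerID --> Country violates BCNF; decompose into {Affiliation, Country, ReviewerID} and {Affiliation, PaperID, ReviewerID}.
Within {Affiliation, Country, ReviewerID}: {Country}⁺ ∩ {Affiliation, Country, ReviewerID} = {Affiliation, Country}, not the whole set, so Country --> Affiliation violates BCNF; decompose into {Affiliation, Country} and {Country, ReviewerID}.
{Affiliation, Country} has no BCNF violation.
{Country, ReviewerID} has no BCNF violation.
{Affiliation, PaperID, ReviewerID} has no BCNF violation.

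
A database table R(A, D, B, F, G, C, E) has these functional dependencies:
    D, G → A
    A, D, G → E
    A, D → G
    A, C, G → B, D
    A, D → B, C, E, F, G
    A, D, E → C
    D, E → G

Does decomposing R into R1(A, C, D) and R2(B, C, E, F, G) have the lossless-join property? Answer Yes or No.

The shared attributes are {C} and {C}⁺ = {C}.
R1 ⊄ {C} and R2 ⊄ {C}, so the split is lossy.

No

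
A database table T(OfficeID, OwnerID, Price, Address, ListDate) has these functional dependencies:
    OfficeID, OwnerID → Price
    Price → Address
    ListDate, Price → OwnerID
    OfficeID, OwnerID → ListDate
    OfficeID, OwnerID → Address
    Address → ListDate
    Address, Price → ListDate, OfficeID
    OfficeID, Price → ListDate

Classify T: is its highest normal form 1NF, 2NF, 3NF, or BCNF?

2NF

Candidate keys: {OfficeID, OwnerID}, {Price}. Prime attributes: {OfficeID, OwnerID, Price}.
For Address → ListDate we have {Address}⁺ = {Address, ListDate}; {Address} is not a superkey, so BCNF fails.
Because {ListDate} is non-prime and the left side of Address → ListDate is not a superkey, the relation is not in 3NF.
Checking every proper subset of each key, none determines a non-prime attribute — 2NF is satisfied.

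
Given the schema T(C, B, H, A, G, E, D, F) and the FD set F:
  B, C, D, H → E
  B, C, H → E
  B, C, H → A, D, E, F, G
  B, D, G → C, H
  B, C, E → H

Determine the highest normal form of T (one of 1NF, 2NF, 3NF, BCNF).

Candidate keys: {B, C, E}, {B, C, H}, {B, D, G}. Prime attributes: {B, C, D, E, G, H}.
Every FD has a superkey on the left, so the relation is in BCNF.

BCNF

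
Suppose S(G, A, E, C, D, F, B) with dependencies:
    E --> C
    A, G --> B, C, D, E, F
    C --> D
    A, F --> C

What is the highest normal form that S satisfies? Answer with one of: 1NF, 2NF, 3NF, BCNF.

Candidate key: {A, G}. Prime attributes: {A, G}.
E --> C breaks BCNF: {E}⁺ = {C, D, E}, so {E} is not a superkey.
E --> C determines the non-prime attribute {C} from a non-superkey — 3NF is violated.
No non-prime attribute depends on a proper subset of any candidate key, so 2NF holds.

2NF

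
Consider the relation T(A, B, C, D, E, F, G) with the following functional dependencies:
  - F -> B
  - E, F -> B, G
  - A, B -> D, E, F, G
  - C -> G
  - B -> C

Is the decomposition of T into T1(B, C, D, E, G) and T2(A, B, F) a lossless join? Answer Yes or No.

T1 ∩ T2 = {B}; its closure under F is {B, C, G}.
Neither T1 nor T2 is contained in that closure, so the decomposition is lossy.

No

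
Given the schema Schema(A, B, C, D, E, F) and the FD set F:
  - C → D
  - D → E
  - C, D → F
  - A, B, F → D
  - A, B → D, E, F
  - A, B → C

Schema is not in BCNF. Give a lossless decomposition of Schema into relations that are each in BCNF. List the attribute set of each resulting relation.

{A, B, C}; {C, D, F}; {D, E}

Candidate key of the original relation: {A, B}.
Within {A, B, C, D, E, F}: {C}⁺ ∩ {A, B, C, D, E, F} = {C, D, E, F}, not the whole set, so C → D, E, F violates BCNF; decompose into {C, D, E, F} and {A, B, C}.
Within {C, D, E, F}: {D}⁺ ∩ {C, D, E, F} = {D, E}, not the whole set, so D → E violates BCNF; decompose into {D, E} and {C, D, F}.
{D, E} has no BCNF violation.
{C, D, F} has no BCNF violation.
{A, B, C} has no BCNF violation.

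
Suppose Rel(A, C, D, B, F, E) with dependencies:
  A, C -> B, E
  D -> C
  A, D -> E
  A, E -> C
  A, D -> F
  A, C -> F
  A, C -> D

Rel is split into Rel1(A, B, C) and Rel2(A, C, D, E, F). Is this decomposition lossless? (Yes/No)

Common attributes: {A, C}; their closure is {A, B, C, D, E, F}.
Since Rel1 ⊆ {A, B, C, D, E, F}, the intersection is a superkey of Rel1; the decomposition is lossless.

Yes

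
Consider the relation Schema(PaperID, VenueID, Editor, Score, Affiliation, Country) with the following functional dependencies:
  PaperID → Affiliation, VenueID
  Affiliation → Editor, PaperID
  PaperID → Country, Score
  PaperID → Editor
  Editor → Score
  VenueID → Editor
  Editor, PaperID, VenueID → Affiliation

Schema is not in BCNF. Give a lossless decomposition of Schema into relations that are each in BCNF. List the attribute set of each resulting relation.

Candidate keys of the original relation: {Affiliation}, {PaperID}.
In {Affiliation, Country, Editor, PaperID, Score, VenueID}, {Editor} is not a superkey ({Editor}⁺ restricted to this set is {Editor, Score}), so split on Editor → Score into {Editor, Score} and {Affiliation, Country, Editor, PaperID, VenueID}.
{Editor, Score} has no BCNF violation.
In {Affiliation, Country, Editor, PaperID, VenueID}, {VenueID} is not a superkey ({VenueID}⁺ restricted to this set is {Editor, VenueID}), so split on VenueID → Editor into {Editor, VenueID} and {Affiliation, Country, PaperID, VenueID}.
{Editor, VenueID} has no BCNF violation.
{Affiliation, Country, PaperID, VenueID} has no BCNF violation.

{Affiliation, Country, PaperID, VenueID}; {Editor, Score}; {Editor, VenueID}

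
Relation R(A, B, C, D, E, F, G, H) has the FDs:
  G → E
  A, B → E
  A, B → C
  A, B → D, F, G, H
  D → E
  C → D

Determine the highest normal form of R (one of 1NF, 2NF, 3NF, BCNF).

2NF

Candidate key: {A, B}. Prime attributes: {A, B}.
G → E breaks BCNF: {G}⁺ = {E, G}, so {G} is not a superkey.
G → E has non-prime {E} on the right and a non-superkey on the left, so 3NF fails.
Checking every proper subset of each key, none determines a non-prime attribute — 2NF is satisfied.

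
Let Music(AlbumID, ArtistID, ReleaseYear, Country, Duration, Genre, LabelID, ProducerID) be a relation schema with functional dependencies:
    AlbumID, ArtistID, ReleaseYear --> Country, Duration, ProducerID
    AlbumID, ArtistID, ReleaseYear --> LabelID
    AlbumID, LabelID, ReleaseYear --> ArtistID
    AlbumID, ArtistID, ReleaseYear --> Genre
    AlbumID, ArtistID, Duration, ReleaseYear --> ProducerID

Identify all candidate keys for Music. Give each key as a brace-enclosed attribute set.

{AlbumID, ArtistID, ReleaseYear}, {AlbumID, LabelID, ReleaseYear}

No FD produces {AlbumID, ReleaseYear}, so they must be in every candidate key.
{AlbumID, ArtistID, ReleaseYear} is a candidate key since {AlbumID, ArtistID, ReleaseYear}⁺ = {AlbumID, ArtistID, Country, Duration, Genre, LabelID, ProducerID, ReleaseYear} covers every attribute.
{AlbumID, LabelID, ReleaseYear} is a candidate key since {AlbumID, LabelID, ReleaseYear}⁺ = {AlbumID, ArtistID, Country, Duration, Genre, LabelID, ProducerID, ReleaseYear} covers every attribute.
Any other superkey properly contains one of these, so there are no further candidate keys.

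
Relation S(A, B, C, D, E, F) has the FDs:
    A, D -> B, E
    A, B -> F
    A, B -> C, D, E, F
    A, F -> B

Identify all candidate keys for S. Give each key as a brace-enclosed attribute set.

Attributes never on any right-hand side: {A} — every candidate key must contain it.
Closure of {A, B} is {A, B, C, D, E, F}, the whole schema; {A, B} is a candidate key.
Closure of {A, D} is {A, B, C, D, E, F}, the whole schema; {A, D} is a candidate key.
Closure of {A, F} is {A, B, C, D, E, F}, the whole schema; {A, F} is a candidate key.
No proper subset of any of these is a key, and no other minimal superkey exists.

{A, B}, {A, D}, {A, F}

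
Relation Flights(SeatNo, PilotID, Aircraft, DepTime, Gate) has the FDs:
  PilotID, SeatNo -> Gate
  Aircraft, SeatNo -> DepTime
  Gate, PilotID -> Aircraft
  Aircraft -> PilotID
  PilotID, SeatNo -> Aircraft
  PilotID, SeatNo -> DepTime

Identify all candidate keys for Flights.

Attributes never on any right-hand side: {SeatNo} — every candidate key must contain it.
Closure of {Aircraft, SeatNo} is {Aircraft, DepTime, Gate, PilotID, SeatNo}, the whole schema; {Aircraft, SeatNo} is a candidate key.
Closure of {PilotID, SeatNo} is {Aircraft, DepTime, Gate, PilotID, SeatNo}, the whole schema; {PilotID, SeatNo} is a candidate key.
No proper subset of any of these is a key, and no other minimal superkey exists.

{Aircraft, SeatNo}, {PilotID, SeatNo}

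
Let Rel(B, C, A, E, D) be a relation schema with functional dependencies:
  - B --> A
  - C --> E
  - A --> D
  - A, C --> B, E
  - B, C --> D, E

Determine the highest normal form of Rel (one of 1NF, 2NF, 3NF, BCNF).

Candidate keys: {A, C}, {B, C}. Prime attributes: {A, B, C}.
B --> A: {B}⁺ = {A, B, D}, which is not all of the attributes, so the left side is not a superkey — BCNF is violated.
C --> E has non-prime {E} on the right and a non-superkey on the left, so 3NF fails.
Since {A} ⊂ {A, C} and {A}⁺ ⊇ {D} with {D} non-prime, there is a partial dependency; 2NF fails.

1NF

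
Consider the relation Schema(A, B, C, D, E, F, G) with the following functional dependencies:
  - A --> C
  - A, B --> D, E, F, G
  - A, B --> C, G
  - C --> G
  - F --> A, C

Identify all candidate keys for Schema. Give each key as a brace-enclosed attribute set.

{A, B}, {B, F}

{B} never appears on the right of any FD, so every key must include it.
{A, B} is a candidate key since {A, B}⁺ = {A, B, C, D, E, F, G} covers every attribute.
{B, F} is a candidate key since {B, F}⁺ = {A, B, C, D, E, F, G} covers every attribute.
Any other superkey properly contains one of these, so there are no further candidate keys.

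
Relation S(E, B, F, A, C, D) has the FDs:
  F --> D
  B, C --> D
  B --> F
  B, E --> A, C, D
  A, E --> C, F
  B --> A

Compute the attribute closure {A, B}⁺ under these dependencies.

Start with {A, B}.
B --> F applies; add {F} → now {A, B, F}.
F --> D applies; add {D} → now {A, B, D, F}.
No further FD applies.

{A, B, D, F}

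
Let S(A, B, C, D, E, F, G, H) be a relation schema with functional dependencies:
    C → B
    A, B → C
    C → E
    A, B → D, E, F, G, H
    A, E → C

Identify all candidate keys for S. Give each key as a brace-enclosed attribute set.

Attributes never on any right-hand side: {A} — every candidate key must contain it.
{A, B}⁺ = {A, B, C, D, E, F, G, H}, which is every attribute, so {A, B} is a candidate key.
{A, C}⁺ = {A, B, C, D, E, F, G, H}, which is every attribute, so {A, C} is a candidate key.
{A, E}⁺ = {A, B, C, D, E, F, G, H}, which is every attribute, so {A, E} is a candidate key.
Any other superkey properly contains one of these, so there are no further candidate keys.

{A, B}, {A, C}, {A, E}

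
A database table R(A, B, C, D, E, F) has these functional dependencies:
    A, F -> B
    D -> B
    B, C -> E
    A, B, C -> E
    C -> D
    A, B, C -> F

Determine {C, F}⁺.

Start with {C, F}.
C -> D applies; add {D} → now {C, D, F}.
D -> B applies; add {B} → now {B, C, D, F}.
B, C -> E applies; add {E} → now {B, C, D, E, F}.
No further FD applies.

{B, C, D, E, F}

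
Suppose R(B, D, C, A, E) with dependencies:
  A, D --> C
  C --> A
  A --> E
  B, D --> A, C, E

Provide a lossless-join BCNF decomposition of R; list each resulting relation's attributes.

{A, B, D}; {A, C}; {A, E}; {C, D}

Candidate key of the original relation: {B, D}.
In {A, B, C, D, E}, {A, D} is not a superkey ({A, D}⁺ restricted to this set is {A, C, D, E}), so split on A, D --> C, E into {A, C, D, E} and {A, B, D}.
In {A, C, D, E}, {C} is not a superkey ({C}⁺ restricted to this set is {A, C, E}), so split on C --> A, E into {A, C, E} and {C, D}.
In {A, C, E}, {A} is not a superkey ({A}⁺ restricted to this set is {A, E}), so split on A --> E into {A, E} and {A, C}.
{A, E} is in BCNF.
{A, C} is in BCNF.
{C, D} is in BCNF.
{A, B, D} is in BCNF.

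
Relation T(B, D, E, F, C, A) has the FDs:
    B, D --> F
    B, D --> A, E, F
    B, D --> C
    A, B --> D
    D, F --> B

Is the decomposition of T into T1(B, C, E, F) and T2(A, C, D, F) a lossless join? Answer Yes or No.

No

T1 ∩ T2 = {C, F}; its closure under F is {C, F}.
The closure covers neither T1 nor T2 entirely; the join is not lossless.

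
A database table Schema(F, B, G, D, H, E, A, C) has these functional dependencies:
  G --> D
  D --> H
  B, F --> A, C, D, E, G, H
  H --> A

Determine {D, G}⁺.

{A, D, G, H}

Start with {D, G}.
D --> H applies; add {H} → now {D, G, H}.
H --> A applies; add {A} → now {A, D, G, H}.
No further FD applies.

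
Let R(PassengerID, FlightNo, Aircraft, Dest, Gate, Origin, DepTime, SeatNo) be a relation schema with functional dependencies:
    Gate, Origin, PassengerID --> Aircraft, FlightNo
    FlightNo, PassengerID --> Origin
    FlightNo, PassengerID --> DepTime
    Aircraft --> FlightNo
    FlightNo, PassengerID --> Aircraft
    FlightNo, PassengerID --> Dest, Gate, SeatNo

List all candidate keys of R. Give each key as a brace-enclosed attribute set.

No FD produces {PassengerID}, so it must be in every candidate key.
{Aircraft, PassengerID}⁺ = {Aircraft, DepTime, Dest, FlightNo, Gate, Origin, PassengerID, SeatNo} — all of the relation — so {Aircraft, PassengerID} is a candidate key.
{FlightNo, PassengerID}⁺ = {Aircraft, DepTime, Dest, FlightNo, Gate, Origin, PassengerID, SeatNo} — all of the relation — so {FlightNo, PassengerID} is a candidate key.
{Gate, Origin, PassengerID}⁺ = {Aircraft, DepTime, Dest, FlightNo, Gate, Origin, PassengerID, SeatNo} — all of the relation — so {Gate, Origin, PassengerID} is a candidate key.
These are minimal and exhaustive — every other superkey contains one of them.

{Aircraft, PassengerID}, {FlightNo, PassengerID}, {Gate, Origin, PassengerID}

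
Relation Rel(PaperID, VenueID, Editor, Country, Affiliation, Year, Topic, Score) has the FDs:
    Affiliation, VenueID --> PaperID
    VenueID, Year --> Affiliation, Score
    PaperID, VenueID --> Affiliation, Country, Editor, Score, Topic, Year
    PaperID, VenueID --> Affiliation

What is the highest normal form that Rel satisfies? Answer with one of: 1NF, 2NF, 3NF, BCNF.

BCNF

Candidate keys: {Affiliation, VenueID}, {PaperID, VenueID}, {VenueID, Year}. Prime attributes: {Affiliation, PaperID, VenueID, Year}.
Each dependency's left side is a superkey — BCNF holds.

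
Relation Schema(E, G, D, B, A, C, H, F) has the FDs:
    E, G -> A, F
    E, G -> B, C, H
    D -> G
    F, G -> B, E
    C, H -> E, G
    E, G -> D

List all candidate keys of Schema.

{C, H}, {D, E}, {D, F}, {E, G}, {F, G}

{C, H}⁺ = {A, B, C, D, E, F, G, H} — all of the relation — so {C, H} is a candidate key.
{D, E}⁺ = {A, B, C, D, E, F, G, H} — all of the relation — so {D, E} is a candidate key.
{D, F}⁺ = {A, B, C, D, E, F, G, H} — all of the relation — so {D, F} is a candidate key.
{E, G}⁺ = {A, B, C, D, E, F, G, H} — all of the relation — so {E, G} is a candidate key.
{F, G}⁺ = {A, B, C, D, E, F, G, H} — all of the relation — so {F, G} is a candidate key.
These are minimal and exhaustive — every other superkey contains one of them.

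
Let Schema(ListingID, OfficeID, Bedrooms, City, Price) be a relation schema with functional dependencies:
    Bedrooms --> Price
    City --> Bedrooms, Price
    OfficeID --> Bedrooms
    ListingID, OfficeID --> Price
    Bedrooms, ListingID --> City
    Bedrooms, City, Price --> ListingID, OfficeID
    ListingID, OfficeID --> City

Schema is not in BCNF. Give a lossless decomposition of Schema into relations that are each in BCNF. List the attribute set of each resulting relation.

{Bedrooms, OfficeID}; {Bedrooms, Price}; {City, ListingID, OfficeID}

Candidate keys of the original relation: {Bedrooms, ListingID}, {City}, {ListingID, OfficeID}.
{Bedrooms, City, ListingID, OfficeID, Price}: {Bedrooms} determines {Bedrooms, Price} here but is not a superkey — split on Bedrooms --> Price, giving {Bedrooms, Price} and {Bedrooms, City, ListingID, OfficeID}.
{Bedrooms, Price} is in BCNF.
{Bedrooms, City, ListingID, OfficeID}: {OfficeID} determines {Bedrooms, OfficeID} here but is not a superkey — split on OfficeID --> Bedrooms, giving {Bedrooms, OfficeID} and {City, ListingID, OfficeID}.
{Bedrooms, OfficeID} is in BCNF.
{City, ListingID, OfficeID} is in BCNF.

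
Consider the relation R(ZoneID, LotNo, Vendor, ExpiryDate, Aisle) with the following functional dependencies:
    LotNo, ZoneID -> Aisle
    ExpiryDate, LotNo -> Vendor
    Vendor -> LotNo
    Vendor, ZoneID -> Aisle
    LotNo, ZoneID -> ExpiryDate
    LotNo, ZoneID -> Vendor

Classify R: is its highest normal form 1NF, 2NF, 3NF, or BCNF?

Candidate keys: {LotNo, ZoneID}, {Vendor, ZoneID}. Prime attributes: {LotNo, Vendor, ZoneID}.
ExpiryDate, LotNo -> Vendor breaks BCNF: {ExpiryDate, LotNo}⁺ = {ExpiryDate, LotNo, Vendor}, so {ExpiryDate, LotNo} is not a superkey.
Since {Vendor} ⊆ prime attributes and every other non-superkey FD also has a prime right side, the schema is in 3NF.

3NF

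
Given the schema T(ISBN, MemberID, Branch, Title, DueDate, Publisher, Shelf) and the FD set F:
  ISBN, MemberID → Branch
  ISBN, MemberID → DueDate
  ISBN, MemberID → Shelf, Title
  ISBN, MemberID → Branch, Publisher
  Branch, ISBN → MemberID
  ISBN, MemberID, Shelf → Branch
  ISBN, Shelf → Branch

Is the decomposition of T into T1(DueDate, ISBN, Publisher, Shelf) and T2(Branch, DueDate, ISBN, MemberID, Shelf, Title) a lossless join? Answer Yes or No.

The shared attributes are {DueDate, ISBN, Shelf} and {DueDate, ISBN, Shelf}⁺ = {Branch, DueDate, ISBN, MemberID, Publisher, Shelf, Title}.
This includes all of T1, so the common attributes are a superkey of T1 — the join is lossless.

Yes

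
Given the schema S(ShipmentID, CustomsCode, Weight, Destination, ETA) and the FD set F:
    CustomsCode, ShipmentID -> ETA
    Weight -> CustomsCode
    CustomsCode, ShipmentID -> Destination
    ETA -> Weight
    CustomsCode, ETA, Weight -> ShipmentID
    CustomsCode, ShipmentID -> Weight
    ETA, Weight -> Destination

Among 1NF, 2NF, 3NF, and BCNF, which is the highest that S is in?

3NF

Candidate keys: {CustomsCode, ShipmentID}, {ETA}, {ShipmentID, Weight}. Prime attributes: {CustomsCode, ETA, ShipmentID, Weight}.
Weight -> CustomsCode: {Weight}⁺ = {CustomsCode, Weight}, which is not all of the attributes, so the left side is not a superkey — BCNF is violated.
Since {CustomsCode} ⊆ prime attributes and every other non-superkey FD also has a prime right side, the schema is in 3NF.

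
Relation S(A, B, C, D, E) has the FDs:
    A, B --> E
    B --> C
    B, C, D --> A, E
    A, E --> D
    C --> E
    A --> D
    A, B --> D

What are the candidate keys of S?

No FD produces {B}, so it must be in every candidate key.
Closure of {A, B} is {A, B, C, D, E}, the whole schema; {A, B} is a candidate key.
Closure of {B, D} is {A, B, C, D, E}, the whole schema; {B, D} is a candidate key.
Any other superkey properly contains one of these, so there are no further candidate keys.

{A, B}, {B, D}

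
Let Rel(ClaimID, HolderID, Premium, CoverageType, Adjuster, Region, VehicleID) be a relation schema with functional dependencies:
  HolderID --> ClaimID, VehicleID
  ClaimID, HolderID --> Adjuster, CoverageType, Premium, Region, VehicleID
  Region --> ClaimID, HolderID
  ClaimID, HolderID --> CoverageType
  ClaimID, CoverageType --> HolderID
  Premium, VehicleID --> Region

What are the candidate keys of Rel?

{HolderID}⁺ = {Adjuster, ClaimID, CoverageType, HolderID, Premium, Region, VehicleID}, which is every attribute, so {HolderID} is a candidate key.
{Region}⁺ = {Adjuster, ClaimID, CoverageType, HolderID, Premium, Region, VehicleID}, which is every attribute, so {Region} is a candidate key.
{ClaimID, CoverageType}⁺ = {Adjuster, ClaimID, CoverageType, HolderID, Premium, Region, VehicleID}, which is every attribute, so {ClaimID, CoverageType} is a candidate key.
{Premium, VehicleID}⁺ = {Adjuster, ClaimID, CoverageType, HolderID, Premium, Region, VehicleID}, which is every attribute, so {Premium, VehicleID} is a candidate key.
No proper subset of any of these is a key, and no other minimal superkey exists.

{ClaimID, CoverageType}, {HolderID}, {Premium, VehicleID}, {Region}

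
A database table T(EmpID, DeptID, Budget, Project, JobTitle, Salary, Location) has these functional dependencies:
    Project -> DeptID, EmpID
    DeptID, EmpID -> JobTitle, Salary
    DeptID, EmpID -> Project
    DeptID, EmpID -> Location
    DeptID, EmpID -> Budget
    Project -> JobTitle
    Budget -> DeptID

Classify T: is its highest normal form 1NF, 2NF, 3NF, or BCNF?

3NF

Candidate keys: {Budget, EmpID}, {DeptID, EmpID}, {Project}. Prime attributes: {Budget, DeptID, EmpID, Project}.
Budget -> DeptID breaks BCNF: {Budget}⁺ = {Budget, DeptID}, so {Budget} is not a superkey.
Its right-hand attributes {DeptID} are all prime, as are those of every other non-superkey FD — the relation is in 3NF.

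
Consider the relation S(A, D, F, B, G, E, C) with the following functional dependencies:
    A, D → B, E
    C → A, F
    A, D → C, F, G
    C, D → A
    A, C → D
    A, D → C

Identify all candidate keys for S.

{C}⁺ = {A, B, C, D, E, F, G} — all of the relation — so {C} is a candidate key.
{A, D}⁺ = {A, B, C, D, E, F, G} — all of the relation — so {A, D} is a candidate key.
No proper subset of any of these is a key, and no other minimal superkey exists.

{A, D}, {C}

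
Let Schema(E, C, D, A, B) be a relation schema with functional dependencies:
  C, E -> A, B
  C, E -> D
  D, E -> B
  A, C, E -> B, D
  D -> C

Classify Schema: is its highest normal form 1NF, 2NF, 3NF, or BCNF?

3NF

Candidate keys: {C, E}, {D, E}. Prime attributes: {C, D, E}.
D -> C: {D}⁺ = {C, D}, which is not all of the attributes, so the left side is not a superkey — BCNF is violated.
But every attribute on its right side ({C}) is prime, and the same holds for every other non-superkey FD, so 3NF still holds.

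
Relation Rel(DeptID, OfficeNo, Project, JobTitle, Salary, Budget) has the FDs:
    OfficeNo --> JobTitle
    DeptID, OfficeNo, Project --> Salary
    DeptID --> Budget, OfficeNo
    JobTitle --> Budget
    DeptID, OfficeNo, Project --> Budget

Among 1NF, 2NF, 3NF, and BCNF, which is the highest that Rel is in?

Candidate key: {DeptID, Project}. Prime attributes: {DeptID, Project}.
For OfficeNo --> JobTitle we have {OfficeNo}⁺ = {Budget, JobTitle, OfficeNo}; {OfficeNo} is not a superkey, so BCNF fails.
OfficeNo --> JobTitle has non-prime {JobTitle} on the right and a non-superkey on the left, so 3NF fails.
Since {DeptID} ⊂ {DeptID, Project} and {DeptID}⁺ ⊇ {Budget, JobTitle, OfficeNo} with {Budget, JobTitle, OfficeNo} non-prime, there is a partial dependency; 2NF fails.

1NF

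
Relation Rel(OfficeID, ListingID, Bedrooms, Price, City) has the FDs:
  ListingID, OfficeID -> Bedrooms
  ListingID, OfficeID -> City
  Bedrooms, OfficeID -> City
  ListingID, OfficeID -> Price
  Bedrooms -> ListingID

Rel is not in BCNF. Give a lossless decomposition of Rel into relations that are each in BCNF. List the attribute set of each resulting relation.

Candidate keys of the original relation: {Bedrooms, OfficeID}, {ListingID, OfficeID}.
In {Bedrooms, City, ListingID, OfficeID, Price}, {Bedrooms} is not a superkey ({Bedrooms}⁺ restricted to this set is {Bedrooms, ListingID}), so split on Bedrooms -> ListingID into {Bedrooms, ListingID} and {Bedrooms, City, OfficeID, Price}.
{Bedrooms, ListingID} has no BCNF violation.
{Bedrooms, City, OfficeID, Price} has no BCNF violation.

{Bedrooms, City, OfficeID, Price}; {Bedrooms, ListingID}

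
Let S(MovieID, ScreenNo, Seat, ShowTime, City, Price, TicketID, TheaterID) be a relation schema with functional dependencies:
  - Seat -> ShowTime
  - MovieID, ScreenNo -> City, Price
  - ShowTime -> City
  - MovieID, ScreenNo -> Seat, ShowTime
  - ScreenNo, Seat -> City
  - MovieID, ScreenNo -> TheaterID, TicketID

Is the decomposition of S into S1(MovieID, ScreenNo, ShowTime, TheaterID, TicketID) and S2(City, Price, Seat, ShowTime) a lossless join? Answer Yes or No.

No

Common attributes: {ShowTime}; their closure is {City, ShowTime}.
The closure covers neither S1 nor S2 entirely; the join is not lossless.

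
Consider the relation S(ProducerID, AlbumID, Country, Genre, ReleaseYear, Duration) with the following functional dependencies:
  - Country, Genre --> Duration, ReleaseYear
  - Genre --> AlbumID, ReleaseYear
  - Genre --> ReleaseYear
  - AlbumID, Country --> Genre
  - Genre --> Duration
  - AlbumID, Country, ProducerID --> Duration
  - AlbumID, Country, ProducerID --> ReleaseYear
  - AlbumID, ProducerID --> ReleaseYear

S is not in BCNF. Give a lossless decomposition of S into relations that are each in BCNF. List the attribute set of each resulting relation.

Candidate keys of the original relation: {AlbumID, Country, ProducerID}, {Country, Genre, ProducerID}.
{AlbumID, Country, Duration, Genre, ProducerID, ReleaseYear}: {Country, Genre} determines {AlbumID, Country, Duration, Genre, ReleaseYear} here but is not a superkey — split on Country, Genre --> AlbumID, Duration, ReleaseYear, giving {AlbumID, Country, Duration, Genre, ReleaseYear} and {Country, Genre, ProducerID}.
{AlbumID, Country, Duration, Genre, ReleaseYear}: {Genre} determines {AlbumID, Duration, Genre, ReleaseYear} here but is not a superkey — split on Genre --> AlbumID, Duration, ReleaseYear, giving {AlbumID, Duration, Genre, ReleaseYear} and {Country, Genre}.
{AlbumID, Duration, Genre, ReleaseYear}: every determinant is a superkey — BCNF.
{Country, Genre}: every determinant is a superkey — BCNF.
{Country, Genre, ProducerID}: every determinant is a superkey — BCNF.

{AlbumID, Duration, Genre, ReleaseYear}; {Country, Genre, ProducerID}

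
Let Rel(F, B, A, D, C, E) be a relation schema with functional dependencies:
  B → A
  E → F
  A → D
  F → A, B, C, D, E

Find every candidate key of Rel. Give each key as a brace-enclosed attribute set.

{E}⁺ = {A, B, C, D, E, F} — all of the relation — so {E} is a candidate key.
{F}⁺ = {A, B, C, D, E, F} — all of the relation — so {F} is a candidate key.
These are minimal and exhaustive — every other superkey contains one of them.

{E}, {F}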